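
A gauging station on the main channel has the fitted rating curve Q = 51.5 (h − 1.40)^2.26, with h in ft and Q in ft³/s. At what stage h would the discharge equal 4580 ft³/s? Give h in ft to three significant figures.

h − h₀ = (Q/C)^(1/b) = (4580/51.5)^(1/2.26) = 7.285 ft
h = 1.40 + 7.285 = 8.685 ft

8.68 ft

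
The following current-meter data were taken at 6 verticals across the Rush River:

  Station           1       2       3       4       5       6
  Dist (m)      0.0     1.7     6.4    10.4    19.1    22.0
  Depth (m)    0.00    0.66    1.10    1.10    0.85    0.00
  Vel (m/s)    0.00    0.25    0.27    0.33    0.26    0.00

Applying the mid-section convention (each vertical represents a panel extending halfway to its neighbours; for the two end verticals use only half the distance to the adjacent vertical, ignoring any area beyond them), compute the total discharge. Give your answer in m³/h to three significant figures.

w_2 = (6.4 − 0.0)/2 = 3.2 m; q_2 = 0.25 × 0.66 × 3.2 = 0.5280 m³/s
w_3 = (10.4 − 1.7)/2 = 4.35 m; q_3 = 0.27 × 1.10 × 4.35 = 1.292 m³/s
w_4 = (19.1 − 6.4)/2 = 6.35 m; q_4 = 0.33 × 1.10 × 6.35 = 2.305 m³/s
w_5 = (22.0 − 10.4)/2 = 5.8 m; q_5 = 0.26 × 0.85 × 5.8 = 1.282 m³/s
Stations 1, 6 contribute zero (depth or velocity is 0).
Q = Σ qᵢ = 5.407 m³/s
= 5.407 × 3600 = 19460 m³/h

19500 m³/h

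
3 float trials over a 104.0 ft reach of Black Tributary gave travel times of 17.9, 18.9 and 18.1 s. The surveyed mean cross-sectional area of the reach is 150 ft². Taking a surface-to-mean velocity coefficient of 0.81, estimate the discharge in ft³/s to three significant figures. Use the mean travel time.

690 ft³/s

t̄ = (17.9 + 18.9 + 18.1) / 3 = 18.3 s
v_surface = L / t̄ = 104.0 / 18.3 = 5.683 ft/s
v_mean = 0.81 × 5.683 = 4.603 ft/s
Q = A × v_mean = 150 × 4.603 = 690.5 ft³/s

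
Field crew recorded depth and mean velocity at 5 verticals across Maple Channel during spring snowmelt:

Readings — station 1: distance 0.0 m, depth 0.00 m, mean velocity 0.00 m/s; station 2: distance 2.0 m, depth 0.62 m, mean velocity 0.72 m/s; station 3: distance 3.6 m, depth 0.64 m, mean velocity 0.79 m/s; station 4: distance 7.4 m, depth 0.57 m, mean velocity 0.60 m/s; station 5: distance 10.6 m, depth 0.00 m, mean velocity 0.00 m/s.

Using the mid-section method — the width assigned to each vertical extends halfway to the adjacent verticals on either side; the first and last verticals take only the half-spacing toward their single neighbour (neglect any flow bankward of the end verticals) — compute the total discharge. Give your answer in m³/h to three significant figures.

w_2 = (3.6 − 0.0)/2 = 1.8 m; q_2 = 0.72 × 0.62 × 1.8 = 0.8035 m³/s
w_3 = (7.4 − 2.0)/2 = 2.7 m; q_3 = 0.79 × 0.64 × 2.7 = 1.365 m³/s
w_4 = (10.6 − 3.6)/2 = 3.5 m; q_4 = 0.60 × 0.57 × 3.5 = 1.197 m³/s
Stations 1, 5 contribute zero (depth or velocity is 0).
Q = Σ qᵢ = 3.366 m³/s
= 3.366 × 3600 = 12120 m³/h

12100 m³/h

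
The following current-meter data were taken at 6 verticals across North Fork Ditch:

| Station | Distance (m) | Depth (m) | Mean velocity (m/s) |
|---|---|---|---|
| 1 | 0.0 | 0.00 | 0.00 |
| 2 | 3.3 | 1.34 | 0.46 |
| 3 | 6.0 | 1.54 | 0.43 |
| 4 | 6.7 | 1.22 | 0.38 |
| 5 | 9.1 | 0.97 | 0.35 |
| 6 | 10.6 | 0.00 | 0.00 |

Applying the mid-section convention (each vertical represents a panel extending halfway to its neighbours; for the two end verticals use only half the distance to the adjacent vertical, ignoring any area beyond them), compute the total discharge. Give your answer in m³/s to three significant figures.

w_2 = (6.0 − 0.0)/2 = 3 m; q_2 = 0.46 × 1.34 × 3 = 1.849 m³/s
w_3 = (6.7 − 3.3)/2 = 1.7 m; q_3 = 0.43 × 1.54 × 1.7 = 1.126 m³/s
w_4 = (9.1 − 6.0)/2 = 1.55 m; q_4 = 0.38 × 1.22 × 1.55 = 0.7186 m³/s
w_5 = (10.6 − 6.7)/2 = 1.95 m; q_5 = 0.35 × 0.97 × 1.95 = 0.6620 m³/s
Stations 1, 6 contribute zero (depth or velocity is 0).
Q = Σ qᵢ = 4.356 m³/s

4.36 m³/s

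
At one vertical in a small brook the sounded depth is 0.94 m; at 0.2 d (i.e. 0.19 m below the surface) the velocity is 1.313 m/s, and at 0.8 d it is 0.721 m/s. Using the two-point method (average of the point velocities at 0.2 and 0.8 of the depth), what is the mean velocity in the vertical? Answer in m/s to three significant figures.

v̄ = (1.313 + 0.721) / 2 = 1.017 m/s

1.02 m/s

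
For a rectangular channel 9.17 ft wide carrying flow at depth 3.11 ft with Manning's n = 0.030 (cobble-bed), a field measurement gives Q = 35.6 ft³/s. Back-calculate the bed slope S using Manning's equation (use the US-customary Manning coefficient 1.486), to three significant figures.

A = b·y = 9.17 × 3.11 = 28.52 ft²
P = b + 2y = 9.17 + 2×3.11 = 15.39 ft
R = A/P = 28.52/15.39 = 1.853 ft
S = (Q·n / (1.486·A·R^(2/3)))² = (35.6×0.030 / (1.486×28.52×1.509))² = 0.0002790

0.000279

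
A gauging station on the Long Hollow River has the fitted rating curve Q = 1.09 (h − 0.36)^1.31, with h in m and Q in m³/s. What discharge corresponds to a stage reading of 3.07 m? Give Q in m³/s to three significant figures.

Q = 1.09 × (3.07 − 0.36)^1.31 = 1.09 × 2.71^1.31 = 4.024 m³/s

4.02 m³/s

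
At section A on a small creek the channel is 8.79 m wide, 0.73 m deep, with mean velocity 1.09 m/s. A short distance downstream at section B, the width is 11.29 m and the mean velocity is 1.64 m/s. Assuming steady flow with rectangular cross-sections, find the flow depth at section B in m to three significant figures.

0.378 m

Q = A₁V₁ = (8.79×0.73) × 1.09 = 6.994 m³/s
d₂ = Q/(b₂ V₂) = 6.994/(11.29×1.64) = 0.3777 m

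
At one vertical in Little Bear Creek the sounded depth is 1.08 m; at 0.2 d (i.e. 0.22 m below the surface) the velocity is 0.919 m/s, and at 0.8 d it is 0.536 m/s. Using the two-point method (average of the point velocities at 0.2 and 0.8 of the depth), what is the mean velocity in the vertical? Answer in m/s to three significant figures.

0.728 m/s

v̄ = (0.919 + 0.536) / 2 = 0.7275 m/s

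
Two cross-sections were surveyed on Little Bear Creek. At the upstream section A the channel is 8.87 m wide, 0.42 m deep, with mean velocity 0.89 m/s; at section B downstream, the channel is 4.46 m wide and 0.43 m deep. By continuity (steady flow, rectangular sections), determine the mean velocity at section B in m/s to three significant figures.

1.73 m/s

Q = A₁V₁ = (8.87×0.42) × 0.89 = 3.316 m³/s
A₂ = 4.46 × 0.43 = 1.918 m²
V₂ = Q/A₂ = 3.316/1.918 = 1.729 m/s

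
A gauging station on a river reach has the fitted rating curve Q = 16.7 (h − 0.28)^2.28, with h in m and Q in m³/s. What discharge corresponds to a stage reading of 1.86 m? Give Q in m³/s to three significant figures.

47.4 m³/s

Q = 16.7 × (1.86 − 0.28)^2.28 = 16.7 × 1.58^2.28 = 47.39 m³/s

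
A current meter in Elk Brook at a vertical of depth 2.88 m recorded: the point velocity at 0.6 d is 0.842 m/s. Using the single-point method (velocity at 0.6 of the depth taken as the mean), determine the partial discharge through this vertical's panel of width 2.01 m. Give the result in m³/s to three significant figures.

4.87 m³/s

v̄ = v₀.₆ = 0.842 m/s
q = v̄ × d × w = 0.8420 × 2.88 × 2.01 = 4.874 m³/s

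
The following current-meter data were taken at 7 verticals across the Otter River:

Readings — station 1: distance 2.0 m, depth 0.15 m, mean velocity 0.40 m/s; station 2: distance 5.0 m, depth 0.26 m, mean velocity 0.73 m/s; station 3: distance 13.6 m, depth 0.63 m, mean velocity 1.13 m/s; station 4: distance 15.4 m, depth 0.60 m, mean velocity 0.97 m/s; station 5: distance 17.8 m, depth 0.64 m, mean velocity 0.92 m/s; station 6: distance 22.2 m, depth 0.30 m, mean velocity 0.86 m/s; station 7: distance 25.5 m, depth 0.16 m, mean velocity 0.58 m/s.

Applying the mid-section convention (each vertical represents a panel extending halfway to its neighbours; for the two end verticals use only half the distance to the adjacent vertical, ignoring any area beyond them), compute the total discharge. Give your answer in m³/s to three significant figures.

w_1 = (5.0 − 2.0)/2 = 1.5 m; q_1 = 0.40 × 0.15 × 1.5 = 0.09000 m³/s
w_2 = (13.6 − 2.0)/2 = 5.8 m; q_2 = 0.73 × 0.26 × 5.8 = 1.101 m³/s
w_3 = (15.4 − 5.0)/2 = 5.2 m; q_3 = 1.13 × 0.63 × 5.2 = 3.702 m³/s
w_4 = (17.8 − 13.6)/2 = 2.1 m; q_4 = 0.97 × 0.60 × 2.1 = 1.222 m³/s
w_5 = (22.2 − 15.4)/2 = 3.4 m; q_5 = 0.92 × 0.64 × 3.4 = 2.002 m³/s
w_6 = (25.5 − 17.8)/2 = 3.85 m; q_6 = 0.86 × 0.30 × 3.85 = 0.9933 m³/s
w_7 = (25.5 − 22.2)/2 = 1.65 m; q_7 = 0.58 × 0.16 × 1.65 = 0.1531 m³/s
Q = Σ qᵢ = 9.263 m³/s

9.26 m³/s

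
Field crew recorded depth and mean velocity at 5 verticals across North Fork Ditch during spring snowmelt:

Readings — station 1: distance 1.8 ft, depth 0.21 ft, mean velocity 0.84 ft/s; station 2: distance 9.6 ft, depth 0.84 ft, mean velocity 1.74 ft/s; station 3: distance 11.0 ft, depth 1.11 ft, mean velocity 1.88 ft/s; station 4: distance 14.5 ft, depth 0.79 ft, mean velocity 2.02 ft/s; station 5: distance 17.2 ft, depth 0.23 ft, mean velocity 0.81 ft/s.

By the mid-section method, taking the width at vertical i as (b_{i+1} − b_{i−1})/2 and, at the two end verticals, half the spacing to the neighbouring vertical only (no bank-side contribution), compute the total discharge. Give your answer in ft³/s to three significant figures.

17.7 ft³/s

w_1 = (9.6 − 1.8)/2 = 3.9 ft; q_1 = 0.84 × 0.21 × 3.9 = 0.6880 ft³/s
w_2 = (11.0 − 1.8)/2 = 4.6 ft; q_2 = 1.74 × 0.84 × 4.6 = 6.723 ft³/s
w_3 = (14.5 − 9.6)/2 = 2.45 ft; q_3 = 1.88 × 1.11 × 2.45 = 5.113 ft³/s
w_4 = (17.2 − 11.0)/2 = 3.1 ft; q_4 = 2.02 × 0.79 × 3.1 = 4.947 ft³/s
w_5 = (17.2 − 14.5)/2 = 1.35 ft; q_5 = 0.81 × 0.23 × 1.35 = 0.2515 ft³/s
Q = Σ qᵢ = 17.72 ft³/s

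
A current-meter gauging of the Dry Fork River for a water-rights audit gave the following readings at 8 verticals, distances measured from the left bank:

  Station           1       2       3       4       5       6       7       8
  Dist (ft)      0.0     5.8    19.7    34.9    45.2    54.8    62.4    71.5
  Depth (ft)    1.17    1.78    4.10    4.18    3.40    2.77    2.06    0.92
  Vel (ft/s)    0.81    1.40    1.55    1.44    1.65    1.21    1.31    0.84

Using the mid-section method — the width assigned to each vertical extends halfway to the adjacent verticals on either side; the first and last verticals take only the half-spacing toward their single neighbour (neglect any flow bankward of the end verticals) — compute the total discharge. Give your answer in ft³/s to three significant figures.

w_1 = (5.8 − 0.0)/2 = 2.9 ft; q_1 = 0.81 × 1.17 × 2.9 = 2.748 ft³/s
w_2 = (19.7 − 0.0)/2 = 9.85 ft; q_2 = 1.40 × 1.78 × 9.85 = 24.55 ft³/s
w_3 = (34.9 − 5.8)/2 = 14.55 ft; q_3 = 1.55 × 4.10 × 14.55 = 92.47 ft³/s
w_4 = (45.2 − 19.7)/2 = 12.75 ft; q_4 = 1.44 × 4.18 × 12.75 = 76.74 ft³/s
w_5 = (54.8 − 34.9)/2 = 9.95 ft; q_5 = 1.65 × 3.40 × 9.95 = 55.82 ft³/s
w_6 = (62.4 − 45.2)/2 = 8.6 ft; q_6 = 1.21 × 2.77 × 8.6 = 28.82 ft³/s
w_7 = (71.5 − 54.8)/2 = 8.35 ft; q_7 = 1.31 × 2.06 × 8.35 = 22.53 ft³/s
w_8 = (71.5 − 62.4)/2 = 4.55 ft; q_8 = 0.84 × 0.92 × 4.55 = 3.516 ft³/s
Q = Σ qᵢ = 307.2 ft³/s

307 ft³/s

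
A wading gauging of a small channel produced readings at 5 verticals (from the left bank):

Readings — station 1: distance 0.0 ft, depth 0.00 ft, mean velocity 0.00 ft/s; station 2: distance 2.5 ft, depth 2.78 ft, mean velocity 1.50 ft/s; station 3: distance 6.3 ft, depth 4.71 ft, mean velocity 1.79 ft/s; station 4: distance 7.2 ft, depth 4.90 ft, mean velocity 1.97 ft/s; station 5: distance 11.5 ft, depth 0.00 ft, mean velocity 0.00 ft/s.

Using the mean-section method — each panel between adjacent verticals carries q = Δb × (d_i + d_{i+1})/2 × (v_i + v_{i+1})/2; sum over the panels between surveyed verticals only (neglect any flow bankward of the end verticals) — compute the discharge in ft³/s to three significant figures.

Panel 1-2: Δb = 2.5 ft, d̄ = (0.00+2.78)/2 = 1.39, v̄ = (0.00+1.50)/2 = 0.75 → q = 2.5×1.39×0.75 = 2.606 ft³/s
Panel 2-3: Δb = 3.8 ft, d̄ = (2.78+4.71)/2 = 3.745, v̄ = (1.50+1.79)/2 = 1.645 → q = 3.8×3.745×1.645 = 23.41 ft³/s
Panel 3-4: Δb = 0.9 ft, d̄ = (4.71+4.90)/2 = 4.805, v̄ = (1.79+1.97)/2 = 1.88 → q = 0.9×4.805×1.88 = 8.130 ft³/s
Panel 4-5: Δb = 4.3 ft, d̄ = (4.90+0.00)/2 = 2.45, v̄ = (1.97+0.00)/2 = 0.985 → q = 4.3×2.45×0.985 = 10.38 ft³/s
Q = Σ q = 44.52 ft³/s

44.5 ft³/s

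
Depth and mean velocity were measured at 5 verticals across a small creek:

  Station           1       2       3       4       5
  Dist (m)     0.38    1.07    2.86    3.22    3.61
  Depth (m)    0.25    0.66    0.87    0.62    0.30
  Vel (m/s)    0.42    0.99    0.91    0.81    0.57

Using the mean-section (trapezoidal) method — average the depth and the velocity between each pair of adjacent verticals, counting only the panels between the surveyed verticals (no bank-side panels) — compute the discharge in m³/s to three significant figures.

Panel 1-2: Δb = 0.69 m, d̄ = (0.25+0.66)/2 = 0.455, v̄ = (0.42+0.99)/2 = 0.705 → q = 0.69×0.455×0.705 = 0.2213 m³/s
Panel 2-3: Δb = 1.79 m, d̄ = (0.66+0.87)/2 = 0.765, v̄ = (0.99+0.91)/2 = 0.95 → q = 1.79×0.765×0.95 = 1.301 m³/s
Panel 3-4: Δb = 0.36 m, d̄ = (0.87+0.62)/2 = 0.745, v̄ = (0.91+0.81)/2 = 0.86 → q = 0.36×0.745×0.86 = 0.2307 m³/s
Panel 4-5: Δb = 0.39 m, d̄ = (0.62+0.30)/2 = 0.46, v̄ = (0.81+0.57)/2 = 0.69 → q = 0.39×0.46×0.69 = 0.1238 m³/s
Q = Σ q = 1.877 m³/s

1.88 m³/s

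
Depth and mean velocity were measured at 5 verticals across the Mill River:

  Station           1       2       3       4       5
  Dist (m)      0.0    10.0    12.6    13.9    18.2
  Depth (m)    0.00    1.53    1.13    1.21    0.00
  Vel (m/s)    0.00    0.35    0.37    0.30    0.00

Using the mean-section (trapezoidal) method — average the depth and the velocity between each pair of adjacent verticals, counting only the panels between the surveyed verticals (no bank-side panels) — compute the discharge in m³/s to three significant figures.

3.48 m³/s

Panel 1-2: Δb = 10 m, d̄ = (0.00+1.53)/2 = 0.765, v̄ = (0.00+0.35)/2 = 0.175 → q = 10×0.765×0.175 = 1.339 m³/s
Panel 2-3: Δb = 2.6 m, d̄ = (1.53+1.13)/2 = 1.33, v̄ = (0.35+0.37)/2 = 0.36 → q = 2.6×1.33×0.36 = 1.245 m³/s
Panel 3-4: Δb = 1.3 m, d̄ = (1.13+1.21)/2 = 1.17, v̄ = (0.37+0.30)/2 = 0.335 → q = 1.3×1.17×0.335 = 0.5095 m³/s
Panel 4-5: Δb = 4.3 m, d̄ = (1.21+0.00)/2 = 0.605, v̄ = (0.30+0.00)/2 = 0.15 → q = 4.3×0.605×0.15 = 0.3902 m³/s
Q = Σ q = 3.483 m³/s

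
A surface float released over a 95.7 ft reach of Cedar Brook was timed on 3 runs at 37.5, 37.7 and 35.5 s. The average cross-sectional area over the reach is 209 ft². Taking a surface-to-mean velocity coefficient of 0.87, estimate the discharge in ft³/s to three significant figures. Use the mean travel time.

t̄ = (37.5 + 37.7 + 35.5) / 3 = 36.9 s
v_surface = L / t̄ = 95.7 / 36.9 = 2.593 ft/s
v_mean = 0.87 × 2.593 = 2.256 ft/s
Q = A × v_mean = 209 × 2.256 = 471.6 ft³/s

472 ft³/s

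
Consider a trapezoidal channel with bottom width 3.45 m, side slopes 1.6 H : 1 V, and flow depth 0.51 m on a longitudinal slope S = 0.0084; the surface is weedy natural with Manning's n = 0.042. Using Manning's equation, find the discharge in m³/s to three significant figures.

2.60 m³/s

A = (b + z·y)·y = (3.45 + 1.6×0.51)×0.51 = 2.176 m²
P = b + 2y√(1+z²) = 3.45 + 2×0.51×√(1+1.6²) = 5.375 m
R = A/P = 2.176/5.375 = 0.4048 m
Q = (1/n)·A·R^(2/3)·S^(1/2) = (1/0.042) × 2.176 × 0.4048^(2/3) × 0.0084^(1/2) = 2.598 m³/s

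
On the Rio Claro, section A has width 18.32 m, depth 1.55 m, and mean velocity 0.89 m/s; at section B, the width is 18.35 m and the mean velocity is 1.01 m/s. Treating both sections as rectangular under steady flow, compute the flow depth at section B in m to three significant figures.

1.36 m

Q = A₁V₁ = (18.32×1.55) × 0.89 = 25.27 m³/s
d₂ = Q/(b₂ V₂) = 25.27/(18.35×1.01) = 1.364 m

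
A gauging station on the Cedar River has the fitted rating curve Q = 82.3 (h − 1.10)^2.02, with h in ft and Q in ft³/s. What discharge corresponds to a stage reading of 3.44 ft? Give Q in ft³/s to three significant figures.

458 ft³/s

Q = 82.3 × (3.44 − 1.10)^2.02 = 82.3 × 2.34^2.02 = 458.4 ft³/s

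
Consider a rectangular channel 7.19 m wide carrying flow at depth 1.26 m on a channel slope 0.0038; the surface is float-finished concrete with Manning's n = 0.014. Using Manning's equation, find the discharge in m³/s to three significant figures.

38.1 m³/s

A = b·y = 7.19 × 1.26 = 9.059 m²
P = b + 2y = 7.19 + 2×1.26 = 9.710 m
R = A/P = 9.059/9.710 = 0.9330 m
Q = (1/n)·A·R^(2/3)·S^(1/2) = (1/0.014) × 9.059 × 0.9330^(2/3) × 0.0038^(1/2) = 38.09 m³/s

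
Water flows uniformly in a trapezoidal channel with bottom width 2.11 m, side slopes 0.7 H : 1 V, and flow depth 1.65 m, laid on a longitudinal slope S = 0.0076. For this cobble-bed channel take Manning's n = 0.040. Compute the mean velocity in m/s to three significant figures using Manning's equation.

2.00 m/s

A = (b + z·y)·y = (2.11 + 0.7×1.65)×1.65 = 5.387 m²
P = b + 2y√(1+z²) = 2.11 + 2×1.65×√(1+0.7²) = 6.138 m
R = A/P = 5.387/6.138 = 0.8777 m
Q = (1/n)·A·R^(2/3)·S^(1/2) = (1/0.040) × 5.387 × 0.8777^(2/3) × 0.0076^(1/2) = 10.76 m³/s
V = Q/A = 10.76/5.387 = 1.998 m/s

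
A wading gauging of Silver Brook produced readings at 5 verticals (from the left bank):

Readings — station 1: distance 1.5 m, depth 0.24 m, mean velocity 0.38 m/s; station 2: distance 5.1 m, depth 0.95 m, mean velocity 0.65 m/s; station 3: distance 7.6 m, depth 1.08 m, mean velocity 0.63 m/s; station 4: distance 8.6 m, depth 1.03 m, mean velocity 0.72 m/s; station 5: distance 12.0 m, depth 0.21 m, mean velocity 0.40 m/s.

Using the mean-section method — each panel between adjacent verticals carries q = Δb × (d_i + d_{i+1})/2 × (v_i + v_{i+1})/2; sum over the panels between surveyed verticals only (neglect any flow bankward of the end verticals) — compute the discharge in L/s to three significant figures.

Panel 1-2: Δb = 3.6 m, d̄ = (0.24+0.95)/2 = 0.595, v̄ = (0.38+0.65)/2 = 0.515 → q = 3.6×0.595×0.515 = 1.103 m³/s
Panel 2-3: Δb = 2.5 m, d̄ = (0.95+1.08)/2 = 1.015, v̄ = (0.65+0.63)/2 = 0.64 → q = 2.5×1.015×0.64 = 1.624 m³/s
Panel 3-4: Δb = 1 m, d̄ = (1.08+1.03)/2 = 1.055, v̄ = (0.63+0.72)/2 = 0.675 → q = 1×1.055×0.675 = 0.7121 m³/s
Panel 4-5: Δb = 3.4 m, d̄ = (1.03+0.21)/2 = 0.62, v̄ = (0.72+0.40)/2 = 0.56 → q = 3.4×0.62×0.56 = 1.180 m³/s
Q = Σ q = 4.620 m³/s
= 4.620 × 1000 = 4620 L/s

4620 L/s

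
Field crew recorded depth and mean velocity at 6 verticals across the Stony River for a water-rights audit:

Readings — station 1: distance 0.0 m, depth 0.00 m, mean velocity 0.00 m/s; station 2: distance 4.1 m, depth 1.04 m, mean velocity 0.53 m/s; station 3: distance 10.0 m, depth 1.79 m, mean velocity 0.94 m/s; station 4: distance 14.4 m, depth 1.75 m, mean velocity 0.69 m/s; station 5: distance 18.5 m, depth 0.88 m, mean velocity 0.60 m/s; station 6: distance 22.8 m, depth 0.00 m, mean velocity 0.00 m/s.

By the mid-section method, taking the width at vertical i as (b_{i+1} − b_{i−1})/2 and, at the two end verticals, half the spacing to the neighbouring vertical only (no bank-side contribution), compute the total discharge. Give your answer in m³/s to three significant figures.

w_2 = (10.0 − 0.0)/2 = 5 m; q_2 = 0.53 × 1.04 × 5 = 2.756 m³/s
w_3 = (14.4 − 4.1)/2 = 5.15 m; q_3 = 0.94 × 1.79 × 5.15 = 8.665 m³/s
w_4 = (18.5 − 10.0)/2 = 4.25 m; q_4 = 0.69 × 1.75 × 4.25 = 5.132 m³/s
w_5 = (22.8 − 14.4)/2 = 4.2 m; q_5 = 0.60 × 0.88 × 4.2 = 2.218 m³/s
Stations 1, 6 contribute zero (depth or velocity is 0).
Q = Σ qᵢ = 18.77 m³/s

18.8 m³/s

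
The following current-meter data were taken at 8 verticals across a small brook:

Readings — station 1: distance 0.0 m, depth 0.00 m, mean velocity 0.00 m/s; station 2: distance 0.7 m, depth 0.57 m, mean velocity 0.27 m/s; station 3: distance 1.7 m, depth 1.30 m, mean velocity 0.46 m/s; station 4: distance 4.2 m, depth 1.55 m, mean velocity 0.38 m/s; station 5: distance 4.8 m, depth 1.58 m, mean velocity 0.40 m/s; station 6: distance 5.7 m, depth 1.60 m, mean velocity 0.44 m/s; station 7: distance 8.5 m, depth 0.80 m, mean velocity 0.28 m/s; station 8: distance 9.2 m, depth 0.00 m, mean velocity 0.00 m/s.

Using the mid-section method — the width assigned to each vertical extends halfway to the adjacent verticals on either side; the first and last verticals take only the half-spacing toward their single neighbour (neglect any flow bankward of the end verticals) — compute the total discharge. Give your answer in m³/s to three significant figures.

4.26 m³/s

w_2 = (1.7 − 0.0)/2 = 0.85 m; q_2 = 0.27 × 0.57 × 0.85 = 0.1308 m³/s
w_3 = (4.2 − 0.7)/2 = 1.75 m; q_3 = 0.46 × 1.30 × 1.75 = 1.047 m³/s
w_4 = (4.8 − 1.7)/2 = 1.55 m; q_4 = 0.38 × 1.55 × 1.55 = 0.9130 m³/s
w_5 = (5.7 − 4.2)/2 = 0.75 m; q_5 = 0.40 × 1.58 × 0.75 = 0.4740 m³/s
w_6 = (8.5 − 4.8)/2 = 1.85 m; q_6 = 0.44 × 1.60 × 1.85 = 1.302 m³/s
w_7 = (9.2 − 5.7)/2 = 1.75 m; q_7 = 0.28 × 0.80 × 1.75 = 0.3920 m³/s
Stations 1, 8 contribute zero (depth or velocity is 0).
Q = Σ qᵢ = 4.259 m³/s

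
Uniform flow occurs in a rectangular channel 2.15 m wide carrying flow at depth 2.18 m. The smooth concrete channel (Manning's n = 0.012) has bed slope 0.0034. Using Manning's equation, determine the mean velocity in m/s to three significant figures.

3.90 m/s

A = b·y = 2.15 × 2.18 = 4.687 m²
P = b + 2y = 2.15 + 2×2.18 = 6.510 m
R = A/P = 4.687/6.510 = 0.7200 m
Q = (1/n)·A·R^(2/3)·S^(1/2) = (1/0.012) × 4.687 × 0.7200^(2/3) × 0.0034^(1/2) = 18.29 m³/s
V = Q/A = 18.29/4.687 = 3.903 m/s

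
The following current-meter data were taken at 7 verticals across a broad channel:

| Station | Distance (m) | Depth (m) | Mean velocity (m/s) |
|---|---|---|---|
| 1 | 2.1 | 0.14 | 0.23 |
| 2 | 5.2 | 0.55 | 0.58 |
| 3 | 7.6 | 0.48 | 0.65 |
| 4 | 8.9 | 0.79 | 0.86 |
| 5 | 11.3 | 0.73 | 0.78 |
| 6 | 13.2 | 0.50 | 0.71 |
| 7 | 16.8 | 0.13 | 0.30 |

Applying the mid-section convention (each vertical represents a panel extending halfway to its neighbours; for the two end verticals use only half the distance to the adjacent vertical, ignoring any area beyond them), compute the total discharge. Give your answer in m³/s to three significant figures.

w_1 = (5.2 − 2.1)/2 = 1.55 m; q_1 = 0.23 × 0.14 × 1.55 = 0.04991 m³/s
w_2 = (7.6 − 2.1)/2 = 2.75 m; q_2 = 0.58 × 0.55 × 2.75 = 0.8773 m³/s
w_3 = (8.9 − 5.2)/2 = 1.85 m; q_3 = 0.65 × 0.48 × 1.85 = 0.5772 m³/s
w_4 = (11.3 − 7.6)/2 = 1.85 m; q_4 = 0.86 × 0.79 × 1.85 = 1.257 m³/s
w_5 = (13.2 − 8.9)/2 = 2.15 m; q_5 = 0.78 × 0.73 × 2.15 = 1.224 m³/s
w_6 = (16.8 − 11.3)/2 = 2.75 m; q_6 = 0.71 × 0.50 × 2.75 = 0.9763 m³/s
w_7 = (16.8 − 13.2)/2 = 1.8 m; q_7 = 0.30 × 0.13 × 1.8 = 0.07020 m³/s
Q = Σ qᵢ = 5.032 m³/s

5.03 m³/s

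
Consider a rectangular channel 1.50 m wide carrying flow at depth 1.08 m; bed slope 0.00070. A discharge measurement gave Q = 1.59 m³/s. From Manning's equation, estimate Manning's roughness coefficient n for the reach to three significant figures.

A = b·y = 1.50 × 1.08 = 1.620 m²
P = b + 2y = 1.50 + 2×1.08 = 3.660 m
R = A/P = 1.620/3.660 = 0.4426 m
n = (1/Q)·A·R^(2/3)·S^(1/2) = (1/1.59) × 1.620 × 0.5808 × 0.02646 = 0.01566

0.0157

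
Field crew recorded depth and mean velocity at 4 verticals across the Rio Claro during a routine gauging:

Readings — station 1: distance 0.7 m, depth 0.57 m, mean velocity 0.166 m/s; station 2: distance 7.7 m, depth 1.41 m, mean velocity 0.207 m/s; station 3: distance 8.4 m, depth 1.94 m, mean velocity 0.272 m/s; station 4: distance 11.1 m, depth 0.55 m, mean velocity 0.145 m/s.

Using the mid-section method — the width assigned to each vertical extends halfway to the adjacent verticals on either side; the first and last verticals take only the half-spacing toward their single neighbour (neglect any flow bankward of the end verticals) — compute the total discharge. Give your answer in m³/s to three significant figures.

w_1 = (7.7 − 0.7)/2 = 3.5 m; q_1 = 0.166 × 0.57 × 3.5 = 0.3312 m³/s
w_2 = (8.4 − 0.7)/2 = 3.85 m; q_2 = 0.207 × 1.41 × 3.85 = 1.124 m³/s
w_3 = (11.1 − 7.7)/2 = 1.7 m; q_3 = 0.272 × 1.94 × 1.7 = 0.8971 m³/s
w_4 = (11.1 − 8.4)/2 = 1.35 m; q_4 = 0.145 × 0.55 × 1.35 = 0.1077 m³/s
Q = Σ qᵢ = 2.460 m³/s

2.46 m³/s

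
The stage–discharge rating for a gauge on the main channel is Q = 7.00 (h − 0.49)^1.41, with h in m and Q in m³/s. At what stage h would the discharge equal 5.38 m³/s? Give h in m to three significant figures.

h − h₀ = (Q/C)^(1/b) = (5.38/7.00)^(1/1.41) = 0.8297 m
h = 0.49 + 0.8297 = 1.320 m

1.32 m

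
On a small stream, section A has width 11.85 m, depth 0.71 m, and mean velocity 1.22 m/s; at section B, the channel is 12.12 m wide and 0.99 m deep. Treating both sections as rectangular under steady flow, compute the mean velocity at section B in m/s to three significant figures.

Q = A₁V₁ = (11.85×0.71) × 1.22 = 10.26 m³/s
A₂ = 12.12 × 0.99 = 12.00 m²
V₂ = Q/A₂ = 10.26/12.00 = 0.8555 m/s

0.855 m/s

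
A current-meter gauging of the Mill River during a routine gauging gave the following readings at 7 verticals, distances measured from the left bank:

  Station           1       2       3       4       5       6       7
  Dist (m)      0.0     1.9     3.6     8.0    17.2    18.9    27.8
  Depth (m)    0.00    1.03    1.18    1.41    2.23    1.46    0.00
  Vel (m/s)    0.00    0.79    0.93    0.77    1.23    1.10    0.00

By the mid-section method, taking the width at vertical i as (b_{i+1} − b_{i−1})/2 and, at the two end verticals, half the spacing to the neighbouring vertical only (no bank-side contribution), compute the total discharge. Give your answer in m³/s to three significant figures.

35.7 m³/s

w_2 = (3.6 − 0.0)/2 = 1.8 m; q_2 = 0.79 × 1.03 × 1.8 = 1.465 m³/s
w_3 = (8.0 − 1.9)/2 = 3.05 m; q_3 = 0.93 × 1.18 × 3.05 = 3.347 m³/s
w_4 = (17.2 − 3.6)/2 = 6.8 m; q_4 = 0.77 × 1.41 × 6.8 = 7.383 m³/s
w_5 = (18.9 − 8.0)/2 = 5.45 m; q_5 = 1.23 × 2.23 × 5.45 = 14.95 m³/s
w_6 = (27.8 − 17.2)/2 = 5.3 m; q_6 = 1.10 × 1.46 × 5.3 = 8.512 m³/s
Stations 1, 7 contribute zero (depth or velocity is 0).
Q = Σ qᵢ = 35.66 m³/s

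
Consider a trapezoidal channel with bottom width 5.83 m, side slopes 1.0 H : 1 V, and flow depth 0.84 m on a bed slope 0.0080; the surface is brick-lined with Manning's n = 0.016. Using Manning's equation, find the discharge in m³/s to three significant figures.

24.3 m³/s

A = (b + z·y)·y = (5.83 + 1.0×0.84)×0.84 = 5.603 m²
P = b + 2y√(1+z²) = 5.83 + 2×0.84×√(1+1.0²) = 8.206 m
R = A/P = 5.603/8.206 = 0.6828 m
Q = (1/n)·A·R^(2/3)·S^(1/2) = (1/0.016) × 5.603 × 0.6828^(2/3) × 0.0080^(1/2) = 24.29 m³/s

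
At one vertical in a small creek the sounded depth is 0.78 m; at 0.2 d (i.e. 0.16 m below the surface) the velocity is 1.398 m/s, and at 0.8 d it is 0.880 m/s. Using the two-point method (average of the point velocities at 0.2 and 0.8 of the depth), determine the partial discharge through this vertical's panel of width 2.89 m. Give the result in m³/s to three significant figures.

v̄ = (1.398 + 0.880) / 2 = 1.139 m/s
q = v̄ × d × w = 1.139 × 0.78 × 2.89 = 2.568 m³/s

2.57 m³/s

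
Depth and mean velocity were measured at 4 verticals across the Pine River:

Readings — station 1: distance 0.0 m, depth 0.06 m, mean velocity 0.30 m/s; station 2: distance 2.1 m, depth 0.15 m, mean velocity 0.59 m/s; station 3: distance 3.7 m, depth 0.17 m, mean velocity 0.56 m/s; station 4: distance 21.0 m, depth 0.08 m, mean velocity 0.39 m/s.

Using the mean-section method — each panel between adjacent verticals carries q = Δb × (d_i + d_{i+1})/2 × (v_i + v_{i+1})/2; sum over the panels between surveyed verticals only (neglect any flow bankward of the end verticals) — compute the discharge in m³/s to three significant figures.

1.27 m³/s

Panel 1-2: Δb = 2.1 m, d̄ = (0.06+0.15)/2 = 0.105, v̄ = (0.30+0.59)/2 = 0.445 → q = 2.1×0.105×0.445 = 0.09812 m³/s
Panel 2-3: Δb = 1.6 m, d̄ = (0.15+0.17)/2 = 0.16, v̄ = (0.59+0.56)/2 = 0.575 → q = 1.6×0.16×0.575 = 0.1472 m³/s
Panel 3-4: Δb = 17.3 m, d̄ = (0.17+0.08)/2 = 0.125, v̄ = (0.56+0.39)/2 = 0.475 → q = 17.3×0.125×0.475 = 1.027 m³/s
Q = Σ q = 1.273 m³/s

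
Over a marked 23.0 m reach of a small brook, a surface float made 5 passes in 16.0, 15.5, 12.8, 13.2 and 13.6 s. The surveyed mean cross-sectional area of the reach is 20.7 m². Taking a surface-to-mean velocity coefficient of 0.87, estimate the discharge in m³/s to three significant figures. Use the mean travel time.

29.1 m³/s

t̄ = (16.0 + 15.5 + 12.8 + 13.2 + 13.6) / 5 = 14.22 s
v_surface = L / t̄ = 23.0 / 14.22 = 1.617 m/s
v_mean = 0.87 × 1.617 = 1.407 m/s
Q = A × v_mean = 20.7 × 1.407 = 29.13 m³/s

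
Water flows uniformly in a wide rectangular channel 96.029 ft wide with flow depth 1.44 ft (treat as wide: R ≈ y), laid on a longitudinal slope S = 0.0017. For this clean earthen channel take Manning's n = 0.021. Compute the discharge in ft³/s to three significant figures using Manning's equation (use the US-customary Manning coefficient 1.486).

A = b·y = 96.029 × 1.44 = 138.3 ft²
Wide channel: R ≈ y = 1.44 ft
Q = (1.486/n)·A·R^(2/3)·S^(1/2) = (1.486/0.021) × 138.3 × 1.440^(2/3) × 0.0017^(1/2) = 514.5 ft³/s

514 ft³/s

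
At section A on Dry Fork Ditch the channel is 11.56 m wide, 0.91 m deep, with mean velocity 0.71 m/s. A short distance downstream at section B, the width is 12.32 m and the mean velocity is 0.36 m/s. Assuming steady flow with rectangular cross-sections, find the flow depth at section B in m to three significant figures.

Q = A₁V₁ = (11.56×0.91) × 0.71 = 7.469 m³/s
d₂ = Q/(b₂ V₂) = 7.469/(12.32×0.36) = 1.684 m

1.68 m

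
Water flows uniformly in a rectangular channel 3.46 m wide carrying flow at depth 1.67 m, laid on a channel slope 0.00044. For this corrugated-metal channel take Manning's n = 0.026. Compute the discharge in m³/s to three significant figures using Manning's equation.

A = b·y = 3.46 × 1.67 = 5.778 m²
P = b + 2y = 3.46 + 2×1.67 = 6.800 m
R = A/P = 5.778/6.800 = 0.8497 m
Q = (1/n)·A·R^(2/3)·S^(1/2) = (1/0.026) × 5.778 × 0.8497^(2/3) × 0.00044^(1/2) = 4.182 m³/s

4.18 m³/s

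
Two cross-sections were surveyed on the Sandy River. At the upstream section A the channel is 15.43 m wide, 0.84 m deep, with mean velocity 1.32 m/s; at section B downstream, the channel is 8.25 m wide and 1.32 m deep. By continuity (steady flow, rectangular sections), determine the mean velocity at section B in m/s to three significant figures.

Q = A₁V₁ = (15.43×0.84) × 1.32 = 17.11 m³/s
A₂ = 8.25 × 1.32 = 10.89 m²
V₂ = Q/A₂ = 17.11/10.89 = 1.571 m/s

1.57 m/s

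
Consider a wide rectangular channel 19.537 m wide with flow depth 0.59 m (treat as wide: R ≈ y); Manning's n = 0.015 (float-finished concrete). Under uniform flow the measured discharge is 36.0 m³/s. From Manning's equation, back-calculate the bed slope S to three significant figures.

A = b·y = 19.537 × 0.59 = 11.53 m²
Wide channel: R ≈ y = 0.59 m
S = (Q·n / (1·A·R^(2/3)))² = (36.0×0.015 / (1×11.53×0.7035))² = 0.004435

0.00444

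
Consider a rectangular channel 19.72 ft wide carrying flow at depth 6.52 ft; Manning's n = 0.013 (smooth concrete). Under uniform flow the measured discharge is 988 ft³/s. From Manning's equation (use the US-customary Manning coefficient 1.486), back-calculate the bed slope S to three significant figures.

A = b·y = 19.72 × 6.52 = 128.6 ft²
P = b + 2y = 19.72 + 2×6.52 = 32.76 ft
R = A/P = 128.6/32.76 = 3.925 ft
S = (Q·n / (1.486·A·R^(2/3)))² = (988×0.013 / (1.486×128.6×2.488))² = 0.0007300

0.000730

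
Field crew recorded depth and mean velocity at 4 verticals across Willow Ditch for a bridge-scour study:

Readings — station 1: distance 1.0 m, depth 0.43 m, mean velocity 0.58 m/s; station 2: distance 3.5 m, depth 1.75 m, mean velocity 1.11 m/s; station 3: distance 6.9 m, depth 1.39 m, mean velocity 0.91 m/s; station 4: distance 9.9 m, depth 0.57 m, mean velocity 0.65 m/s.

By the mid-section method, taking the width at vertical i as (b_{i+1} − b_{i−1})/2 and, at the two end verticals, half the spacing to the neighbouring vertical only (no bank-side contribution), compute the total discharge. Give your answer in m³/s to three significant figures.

10.6 m³/s

w_1 = (3.5 − 1.0)/2 = 1.25 m; q_1 = 0.58 × 0.43 × 1.25 = 0.3118 m³/s
w_2 = (6.9 − 1.0)/2 = 2.95 m; q_2 = 1.11 × 1.75 × 2.95 = 5.730 m³/s
w_3 = (9.9 − 3.5)/2 = 3.2 m; q_3 = 0.91 × 1.39 × 3.2 = 4.048 m³/s
w_4 = (9.9 − 6.9)/2 = 1.5 m; q_4 = 0.65 × 0.57 × 1.5 = 0.5558 m³/s
Q = Σ qᵢ = 10.65 m³/s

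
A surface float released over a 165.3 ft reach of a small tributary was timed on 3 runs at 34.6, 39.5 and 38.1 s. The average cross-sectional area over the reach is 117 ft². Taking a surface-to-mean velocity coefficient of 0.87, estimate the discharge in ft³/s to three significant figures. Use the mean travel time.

t̄ = (34.6 + 39.5 + 38.1) / 3 = 37.4 s
v_surface = L / t̄ = 165.3 / 37.4 = 4.420 ft/s
v_mean = 0.87 × 4.420 = 3.845 ft/s
Q = A × v_mean = 117 × 3.845 = 449.9 ft³/s

450 ft³/s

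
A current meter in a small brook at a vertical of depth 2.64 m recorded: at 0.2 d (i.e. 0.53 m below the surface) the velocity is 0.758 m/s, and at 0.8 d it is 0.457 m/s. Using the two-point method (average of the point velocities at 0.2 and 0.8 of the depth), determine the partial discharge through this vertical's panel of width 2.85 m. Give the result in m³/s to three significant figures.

4.57 m³/s

v̄ = (0.758 + 0.457) / 2 = 0.6075 m/s
q = v̄ × d × w = 0.6075 × 2.64 × 2.85 = 4.571 m³/s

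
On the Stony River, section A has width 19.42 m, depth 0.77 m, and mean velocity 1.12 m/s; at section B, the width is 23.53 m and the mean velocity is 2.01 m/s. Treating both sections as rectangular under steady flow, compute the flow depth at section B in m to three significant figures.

Q = A₁V₁ = (19.42×0.77) × 1.12 = 16.75 m³/s
d₂ = Q/(b₂ V₂) = 16.75/(23.53×2.01) = 0.3541 m

0.354 m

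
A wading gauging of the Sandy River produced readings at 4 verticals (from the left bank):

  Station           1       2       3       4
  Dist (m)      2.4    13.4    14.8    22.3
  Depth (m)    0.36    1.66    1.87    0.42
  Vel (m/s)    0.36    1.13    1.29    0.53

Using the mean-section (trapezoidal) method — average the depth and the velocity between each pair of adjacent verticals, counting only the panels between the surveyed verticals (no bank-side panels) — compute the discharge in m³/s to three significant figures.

19.1 m³/s

Panel 1-2: Δb = 11 m, d̄ = (0.36+1.66)/2 = 1.01, v̄ = (0.36+1.13)/2 = 0.745 → q = 11×1.01×0.745 = 8.277 m³/s
Panel 2-3: Δb = 1.4 m, d̄ = (1.66+1.87)/2 = 1.765, v̄ = (1.13+1.29)/2 = 1.21 → q = 1.4×1.765×1.21 = 2.990 m³/s
Panel 3-4: Δb = 7.5 m, d̄ = (1.87+0.42)/2 = 1.145, v̄ = (1.29+0.53)/2 = 0.91 → q = 7.5×1.145×0.91 = 7.815 m³/s
Q = Σ q = 19.08 m³/s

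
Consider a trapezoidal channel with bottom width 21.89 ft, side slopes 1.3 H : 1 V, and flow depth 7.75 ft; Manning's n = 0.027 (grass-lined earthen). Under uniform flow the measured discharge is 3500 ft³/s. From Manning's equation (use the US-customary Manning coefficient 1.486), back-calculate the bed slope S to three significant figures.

0.00725

A = (b + z·y)·y = (21.89 + 1.3×7.75)×7.75 = 247.7 ft²
P = b + 2y√(1+z²) = 21.89 + 2×7.75×√(1+1.3²) = 47.31 ft
R = A/P = 247.7/47.31 = 5.236 ft
S = (Q·n / (1.486·A·R^(2/3)))² = (3500×0.027 / (1.486×247.7×3.015))² = 0.007248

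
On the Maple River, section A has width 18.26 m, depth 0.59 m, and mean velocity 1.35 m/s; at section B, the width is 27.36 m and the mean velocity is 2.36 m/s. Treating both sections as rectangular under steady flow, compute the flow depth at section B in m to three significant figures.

0.225 m

Q = A₁V₁ = (18.26×0.59) × 1.35 = 14.54 m³/s
d₂ = Q/(b₂ V₂) = 14.54/(27.36×2.36) = 0.2252 m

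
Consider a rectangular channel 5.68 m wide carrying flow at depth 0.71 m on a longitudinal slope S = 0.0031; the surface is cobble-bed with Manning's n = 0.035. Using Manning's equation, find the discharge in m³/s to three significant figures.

A = b·y = 5.68 × 0.71 = 4.033 m²
P = b + 2y = 5.68 + 2×0.71 = 7.100 m
R = A/P = 4.033/7.100 = 0.5680 m
Q = (1/n)·A·R^(2/3)·S^(1/2) = (1/0.035) × 4.033 × 0.5680^(2/3) × 0.0031^(1/2) = 4.400 m³/s

4.40 m³/s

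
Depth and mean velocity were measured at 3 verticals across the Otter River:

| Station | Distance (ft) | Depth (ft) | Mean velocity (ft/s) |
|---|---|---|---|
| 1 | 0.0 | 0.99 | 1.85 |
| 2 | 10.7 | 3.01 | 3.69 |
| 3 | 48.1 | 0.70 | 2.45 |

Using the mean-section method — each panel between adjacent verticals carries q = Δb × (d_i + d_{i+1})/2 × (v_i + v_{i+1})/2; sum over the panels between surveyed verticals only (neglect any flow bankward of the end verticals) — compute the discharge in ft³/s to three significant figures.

272 ft³/s

Panel 1-2: Δb = 10.7 ft, d̄ = (0.99+3.01)/2 = 2, v̄ = (1.85+3.69)/2 = 2.77 → q = 10.7×2×2.77 = 59.28 ft³/s
Panel 2-3: Δb = 37.4 ft, d̄ = (3.01+0.70)/2 = 1.855, v̄ = (3.69+2.45)/2 = 3.07 → q = 37.4×1.855×3.07 = 213.0 ft³/s
Q = Σ q = 272.3 ft³/s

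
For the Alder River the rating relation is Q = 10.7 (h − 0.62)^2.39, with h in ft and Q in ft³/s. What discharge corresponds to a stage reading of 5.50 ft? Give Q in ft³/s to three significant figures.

Q = 10.7 × (5.50 − 0.62)^2.39 = 10.7 × 4.88^2.39 = 472.8 ft³/s

473 ft³/s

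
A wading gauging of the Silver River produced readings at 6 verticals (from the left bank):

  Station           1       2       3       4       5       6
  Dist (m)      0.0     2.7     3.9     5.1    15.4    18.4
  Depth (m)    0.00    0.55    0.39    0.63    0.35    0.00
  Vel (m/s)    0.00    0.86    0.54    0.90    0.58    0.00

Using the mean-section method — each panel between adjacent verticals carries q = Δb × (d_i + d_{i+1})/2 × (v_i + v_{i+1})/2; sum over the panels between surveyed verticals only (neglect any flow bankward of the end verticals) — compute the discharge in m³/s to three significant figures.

Panel 1-2: Δb = 2.7 m, d̄ = (0.00+0.55)/2 = 0.275, v̄ = (0.00+0.86)/2 = 0.43 → q = 2.7×0.275×0.43 = 0.3193 m³/s
Panel 2-3: Δb = 1.2 m, d̄ = (0.55+0.39)/2 = 0.47, v̄ = (0.86+0.54)/2 = 0.7 → q = 1.2×0.47×0.7 = 0.3948 m³/s
Panel 3-4: Δb = 1.2 m, d̄ = (0.39+0.63)/2 = 0.51, v̄ = (0.54+0.90)/2 = 0.72 → q = 1.2×0.51×0.72 = 0.4406 m³/s
Panel 4-5: Δb = 10.3 m, d̄ = (0.63+0.35)/2 = 0.49, v̄ = (0.90+0.58)/2 = 0.74 → q = 10.3×0.49×0.74 = 3.735 m³/s
Panel 5-6: Δb = 3 m, d̄ = (0.35+0.00)/2 = 0.175, v̄ = (0.58+0.00)/2 = 0.29 → q = 3×0.175×0.29 = 0.1523 m³/s
Q = Σ q = 5.042 m³/s

5.04 m³/s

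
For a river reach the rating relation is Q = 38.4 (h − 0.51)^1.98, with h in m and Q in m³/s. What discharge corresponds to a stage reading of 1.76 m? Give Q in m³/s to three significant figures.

59.7 m³/s

Q = 38.4 × (1.76 − 0.51)^1.98 = 38.4 × 1.25^1.98 = 59.73 m³/s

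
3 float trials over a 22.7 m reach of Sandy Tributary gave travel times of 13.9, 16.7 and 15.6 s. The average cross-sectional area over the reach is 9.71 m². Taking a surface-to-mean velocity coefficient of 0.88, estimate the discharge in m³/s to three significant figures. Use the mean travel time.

t̄ = (13.9 + 16.7 + 15.6) / 3 = 15.4 s
v_surface = L / t̄ = 22.7 / 15.4 = 1.474 m/s
v_mean = 0.88 × 1.474 = 1.297 m/s
Q = A × v_mean = 9.71 × 1.297 = 12.60 m³/s

12.6 m³/s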